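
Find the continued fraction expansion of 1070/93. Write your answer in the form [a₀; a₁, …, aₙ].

1070 = 11·93 + 47, so a_0 = 11
93 = 1·47 + 46, so a_1 = 1
47 = 1·46 + 1, so a_2 = 1
46 = 46·1 + 0, so a_3 = 46

[11; 1, 1, 46]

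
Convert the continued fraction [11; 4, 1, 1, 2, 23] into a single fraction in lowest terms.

a_0 = 11: 11/1
a_1 = 4: 45/4
a_2 = 1: 56/5
a_3 = 1: 101/9
a_4 = 2: 258/23
a_5 = 23: 6035/538

6035/538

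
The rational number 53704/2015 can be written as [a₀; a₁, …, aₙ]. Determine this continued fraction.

⌊53704/2015⌋ = 26, remainder 1314
⌊2015/1314⌋ = 1, remainder 701
⌊1314/701⌋ = 1, remainder 613
⌊701/613⌋ = 1, remainder 88
⌊613/88⌋ = 6, remainder 85
⌊88/85⌋ = 1, remainder 3
⌊85/3⌋ = 28, remainder 1
⌊3/1⌋ = 3, remainder 0

[26; 1, 1, 1, 6, 1, 28, 3]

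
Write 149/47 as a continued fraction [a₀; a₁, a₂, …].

149 = 3·47 + 8, so a_0 = 3
47 = 5·8 + 7, so a_1 = 5
8 = 1·7 + 1, so a_2 = 1
7 = 7·1 + 0, so a_3 = 7

[3; 5, 1, 7]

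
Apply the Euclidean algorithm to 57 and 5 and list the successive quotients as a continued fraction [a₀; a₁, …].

⌊57/5⌋ = 11, remainder 2
⌊5/2⌋ = 2, remainder 1
⌊2/1⌋ = 2, remainder 0

[11; 2, 2]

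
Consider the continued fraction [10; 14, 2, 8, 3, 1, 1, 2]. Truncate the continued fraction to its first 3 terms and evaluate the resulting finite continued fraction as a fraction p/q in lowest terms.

292/29

Use the convergent recurrence hₖ = aₖ·hₖ₋₁ + hₖ₋₂ (and likewise for the denominators kₖ):
a_0 = 10: 10/1
a_1 = 14: 141/14
a_2 = 2: 292/29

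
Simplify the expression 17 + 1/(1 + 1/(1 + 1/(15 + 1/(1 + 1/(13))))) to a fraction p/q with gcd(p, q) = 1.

8057/460

a_0 = 17: 17/1
a_1 = 1: 18/1
a_2 = 1: 35/2
a_3 = 15: 543/31
a_4 = 1: 578/33
a_5 = 13: 8057/460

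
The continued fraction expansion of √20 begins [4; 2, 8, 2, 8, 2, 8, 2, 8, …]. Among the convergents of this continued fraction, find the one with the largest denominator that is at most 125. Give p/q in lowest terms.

161/36

List convergents until the denominator exceeds the bound:
a_0 = 4: 4/1  (≤ bound)
a_1 = 2: 9/2  (≤ bound)
a_2 = 8: 76/17  (≤ bound)
a_3 = 2: 161/36  (≤ bound)
a_4 = 8: 1364/305  (> 125, stop)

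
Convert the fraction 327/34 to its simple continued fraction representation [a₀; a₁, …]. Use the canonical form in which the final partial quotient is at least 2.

[9; 1, 1, 1, 1, 1, 1, 2]

327 = 9·34 + 21, so a_0 = 9
34 = 1·21 + 13, so a_1 = 1
21 = 1·13 + 8, so a_2 = 1
13 = 1·8 + 5, so a_3 = 1
8 = 1·5 + 3, so a_4 = 1
5 = 1·3 + 2, so a_5 = 1
3 = 1·2 + 1, so a_6 = 1
2 = 2·1 + 0, so a_7 = 2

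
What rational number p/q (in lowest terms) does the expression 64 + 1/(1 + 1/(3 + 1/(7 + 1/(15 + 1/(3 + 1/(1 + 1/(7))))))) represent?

a_0 = 64: 64/1
a_1 = 1: 65/1
a_2 = 3: 259/4
a_3 = 7: 1878/29
a_4 = 15: 28429/439
a_5 = 3: 87165/1346
a_6 = 1: 115594/1785
a_7 = 7: 896323/13841

896323/13841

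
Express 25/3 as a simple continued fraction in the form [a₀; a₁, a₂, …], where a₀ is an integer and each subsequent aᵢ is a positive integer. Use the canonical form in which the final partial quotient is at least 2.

[8; 3]

Run the Euclidean algorithm, recording each quotient:
25 ÷ 3 → quotient 8, remainder 1
3 ÷ 1 → quotient 3, remainder 0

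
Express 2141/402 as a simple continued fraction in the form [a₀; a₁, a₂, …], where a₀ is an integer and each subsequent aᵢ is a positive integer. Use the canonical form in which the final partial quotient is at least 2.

[5; 3, 14, 1, 1, 4]

Apply division with remainder until the remainder is 0:
2141 = 5·402 + 131, so a_0 = 5
402 = 3·131 + 9, so a_1 = 3
131 = 14·9 + 5, so a_2 = 14
9 = 1·5 + 4, so a_3 = 1
5 = 1·4 + 1, so a_4 = 1
4 = 4·1 + 0, so a_5 = 4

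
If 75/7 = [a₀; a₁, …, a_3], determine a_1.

⌊75/7⌋ = 10, remainder 5
⌊7/5⌋ = 1, remainder 2

1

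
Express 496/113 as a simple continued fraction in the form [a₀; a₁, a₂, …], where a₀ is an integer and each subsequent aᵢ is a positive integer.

[4; 2, 1, 1, 3, 6]

Apply division with remainder until the remainder is 0:
⌊496/113⌋ = 4, remainder 44
⌊113/44⌋ = 2, remainder 25
⌊44/25⌋ = 1, remainder 19
⌊25/19⌋ = 1, remainder 6
⌊19/6⌋ = 3, remainder 1
⌊6/1⌋ = 6, remainder 0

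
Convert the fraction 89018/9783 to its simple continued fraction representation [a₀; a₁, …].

Apply division with remainder until the remainder is 0:
89018 ÷ 9783 → quotient 9, remainder 971
9783 ÷ 971 → quotient 10, remainder 73
971 ÷ 73 → quotient 13, remainder 22
73 ÷ 22 → quotient 3, remainder 7
22 ÷ 7 → quotient 3, remainder 1
7 ÷ 1 → quotient 7, remainder 0

[9; 10, 13, 3, 3, 7]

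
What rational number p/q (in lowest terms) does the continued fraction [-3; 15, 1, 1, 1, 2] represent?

-367/125

Start with 2.
1 + 1/(2/1) = 1 + 1/2 = 3/2
1 + 1/(3/2) = 1 + 2/3 = 5/3
1 + 1/(5/3) = 1 + 3/5 = 8/5
15 + 1/(8/5) = 15 + 5/8 = 125/8
-3 + 1/(125/8) = -3 + 8/125 = -367/125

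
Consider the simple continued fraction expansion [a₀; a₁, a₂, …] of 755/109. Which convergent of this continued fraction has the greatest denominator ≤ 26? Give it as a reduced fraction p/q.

a_0 = 6: 6/1  (≤ bound)
a_1 = 1: 7/1  (≤ bound)
a_2 = 12: 90/13  (≤ bound)
a_3 = 1: 97/14  (≤ bound)
a_4 = 1: 187/27  (> 26, stop)

97/14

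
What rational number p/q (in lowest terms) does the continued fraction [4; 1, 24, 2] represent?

253/51

Start with 2.
24 + 1/(2/1) = 24 + 1/2 = 49/2
1 + 1/(49/2) = 1 + 2/49 = 51/49
4 + 1/(51/49) = 4 + 49/51 = 253/51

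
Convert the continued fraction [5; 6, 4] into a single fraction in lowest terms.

129/25

Start with 4.
6 + 1/(4/1) = 6 + 1/4 = 25/4
5 + 1/(25/4) = 5 + 4/25 = 129/25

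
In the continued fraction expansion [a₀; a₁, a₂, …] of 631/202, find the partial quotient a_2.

631 = 3·202 + 25, so a_0 = 3
202 = 8·25 + 2, so a_1 = 8
25 = 12·2 + 1, so a_2 = 12

12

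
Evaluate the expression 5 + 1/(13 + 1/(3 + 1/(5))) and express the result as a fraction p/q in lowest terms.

Build up convergents one term at a time:
a_0 = 5: 5/1
a_1 = 13: 66/13
a_2 = 3: 203/40
a_3 = 5: 1081/213

1081/213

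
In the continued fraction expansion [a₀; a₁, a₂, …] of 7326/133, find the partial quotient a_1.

7326 = 55·133 + 11, so a_0 = 55
133 = 12·11 + 1, so a_1 = 12

12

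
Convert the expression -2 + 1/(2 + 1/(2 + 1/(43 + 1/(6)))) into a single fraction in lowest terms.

a_0 = -2: -2/1
a_1 = 2: -3/2
a_2 = 2: -8/5
a_3 = 43: -347/217
a_4 = 6: -2090/1307

-2090/1307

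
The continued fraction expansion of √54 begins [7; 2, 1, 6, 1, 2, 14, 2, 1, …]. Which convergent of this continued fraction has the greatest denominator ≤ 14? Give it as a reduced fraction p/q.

22/3

List convergents until the denominator exceeds the bound:
a_0 = 7: 7/1  (≤ bound)
a_1 = 2: 15/2  (≤ bound)
a_2 = 1: 22/3  (≤ bound)
a_3 = 6: 147/20  (> 14, stop)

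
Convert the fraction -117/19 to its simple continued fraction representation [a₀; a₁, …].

⌊-117/19⌋ = -7, remainder 16
⌊19/16⌋ = 1, remainder 3
⌊16/3⌋ = 5, remainder 1
⌊3/1⌋ = 3, remainder 0

[-7; 1, 5, 3]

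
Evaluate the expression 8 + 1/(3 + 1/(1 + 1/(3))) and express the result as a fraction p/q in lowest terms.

124/15

a_0 = 8: 8/1
a_1 = 3: 25/3
a_2 = 1: 33/4
a_3 = 3: 124/15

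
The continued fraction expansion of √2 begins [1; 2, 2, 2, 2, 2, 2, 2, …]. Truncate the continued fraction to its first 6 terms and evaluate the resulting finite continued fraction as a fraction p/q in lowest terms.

a_0 = 1: 1/1
a_1 = 2: 3/2
a_2 = 2: 7/5
a_3 = 2: 17/12
a_4 = 2: 41/29
a_5 = 2: 99/70

99/70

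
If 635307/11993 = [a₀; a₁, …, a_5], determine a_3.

4

⌊635307/11993⌋ = 52, remainder 11671
⌊11993/11671⌋ = 1, remainder 322
⌊11671/322⌋ = 36, remainder 79
⌊322/79⌋ = 4, remainder 6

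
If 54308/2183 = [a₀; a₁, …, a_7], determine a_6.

Repeatedly divide and take the remainder:
54308 = 24·2183 + 1916, so a_0 = 24
2183 = 1·1916 + 267, so a_1 = 1
1916 = 7·267 + 47, so a_2 = 7
267 = 5·47 + 32, so a_3 = 5
47 = 1·32 + 15, so a_4 = 1
32 = 2·15 + 2, so a_5 = 2
15 = 7·2 + 1, so a_6 = 7

7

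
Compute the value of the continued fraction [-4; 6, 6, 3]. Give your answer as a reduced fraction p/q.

a_0 = -4: -4/1
a_1 = 6: -23/6
a_2 = 6: -142/37
a_3 = 3: -449/117

-449/117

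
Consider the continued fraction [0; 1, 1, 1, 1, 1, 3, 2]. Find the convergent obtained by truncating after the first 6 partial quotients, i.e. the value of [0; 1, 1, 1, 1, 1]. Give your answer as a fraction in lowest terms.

Work from the innermost term outward:
Start with 1.
1 + 1/(1/1) = 1 + 1/1 = 2/1
1 + 1/(2/1) = 1 + 1/2 = 3/2
1 + 1/(3/2) = 1 + 2/3 = 5/3
1 + 1/(5/3) = 1 + 3/5 = 8/5
0 + 1/(8/5) = 0 + 5/8 = 5/8

5/8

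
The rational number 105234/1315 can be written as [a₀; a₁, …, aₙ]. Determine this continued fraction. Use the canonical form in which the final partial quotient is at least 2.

105234 ÷ 1315 → quotient 80, remainder 34
1315 ÷ 34 → quotient 38, remainder 23
34 ÷ 23 → quotient 1, remainder 11
23 ÷ 11 → quotient 2, remainder 1
11 ÷ 1 → quotient 11, remainder 0

[80; 38, 1, 2, 11]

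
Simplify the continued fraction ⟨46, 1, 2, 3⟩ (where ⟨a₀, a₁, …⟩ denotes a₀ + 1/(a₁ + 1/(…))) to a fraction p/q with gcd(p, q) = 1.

Start with 3.
2 + 1/(3/1) = 2 + 1/3 = 7/3
1 + 1/(7/3) = 1 + 3/7 = 10/7
46 + 1/(10/7) = 46 + 7/10 = 467/10

467/10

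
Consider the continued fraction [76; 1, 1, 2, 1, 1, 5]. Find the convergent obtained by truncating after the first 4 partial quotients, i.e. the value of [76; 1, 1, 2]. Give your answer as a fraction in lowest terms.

a_0 = 76: 76/1
a_1 = 1: 77/1
a_2 = 1: 153/2
a_3 = 2: 383/5

383/5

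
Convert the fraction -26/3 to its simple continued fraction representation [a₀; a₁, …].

[-9; 3]

⌊-26/3⌋ = -9, remainder 1
⌊3/1⌋ = 3, remainder 0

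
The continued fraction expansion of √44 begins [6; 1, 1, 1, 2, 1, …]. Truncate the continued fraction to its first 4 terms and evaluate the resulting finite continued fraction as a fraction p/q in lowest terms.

Start with 1.
1 + 1/(1/1) = 1 + 1/1 = 2/1
1 + 1/(2/1) = 1 + 1/2 = 3/2
6 + 1/(3/2) = 6 + 2/3 = 20/3

20/3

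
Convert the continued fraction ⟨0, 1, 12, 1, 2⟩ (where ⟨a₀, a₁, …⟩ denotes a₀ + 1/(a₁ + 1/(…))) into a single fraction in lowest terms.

a_0 = 0: 0/1
a_1 = 1: 1/1
a_2 = 12: 12/13
a_3 = 1: 13/14
a_4 = 2: 38/41

38/41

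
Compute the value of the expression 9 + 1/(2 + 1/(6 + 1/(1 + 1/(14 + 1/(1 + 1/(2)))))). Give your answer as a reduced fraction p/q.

Start with 2.
1 + 1/(2/1) = 1 + 1/2 = 3/2
14 + 1/(3/2) = 14 + 2/3 = 44/3
1 + 1/(44/3) = 1 + 3/44 = 47/44
6 + 1/(47/44) = 6 + 44/47 = 326/47
2 + 1/(326/47) = 2 + 47/326 = 699/326
9 + 1/(699/326) = 9 + 326/699 = 6617/699

6617/699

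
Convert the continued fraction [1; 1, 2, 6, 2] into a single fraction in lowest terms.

Start with 2.
6 + 1/(2/1) = 6 + 1/2 = 13/2
2 + 1/(13/2) = 2 + 2/13 = 28/13
1 + 1/(28/13) = 1 + 13/28 = 41/28
1 + 1/(41/28) = 1 + 28/41 = 69/41

69/41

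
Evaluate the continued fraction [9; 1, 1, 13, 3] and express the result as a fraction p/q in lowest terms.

790/83

Start with 3.
13 + 1/(3/1) = 13 + 1/3 = 40/3
1 + 1/(40/3) = 1 + 3/40 = 43/40
1 + 1/(43/40) = 1 + 40/43 = 83/43
9 + 1/(83/43) = 9 + 43/83 = 790/83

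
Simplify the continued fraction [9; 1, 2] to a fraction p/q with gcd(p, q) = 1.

Start with 2.
1 + 1/(2/1) = 1 + 1/2 = 3/2
9 + 1/(3/2) = 9 + 2/3 = 29/3

29/3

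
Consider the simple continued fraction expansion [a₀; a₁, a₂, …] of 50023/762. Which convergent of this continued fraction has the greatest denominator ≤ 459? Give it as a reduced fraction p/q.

1116/17

a_0 = 65: 65/1  (≤ bound)
a_1 = 1: 66/1  (≤ bound)
a_2 = 1: 131/2  (≤ bound)
a_3 = 1: 197/3  (≤ bound)
a_4 = 4: 919/14  (≤ bound)
a_5 = 1: 1116/17  (≤ bound)
a_6 = 44: 50023/762  (> 459, stop)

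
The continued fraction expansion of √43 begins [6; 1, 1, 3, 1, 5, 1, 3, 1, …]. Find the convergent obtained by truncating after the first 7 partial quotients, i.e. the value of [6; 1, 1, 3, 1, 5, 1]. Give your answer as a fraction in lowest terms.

400/61

a_0 = 6: 6/1
a_1 = 1: 7/1
a_2 = 1: 13/2
a_3 = 3: 46/7
a_4 = 1: 59/9
a_5 = 5: 341/52
a_6 = 1: 400/61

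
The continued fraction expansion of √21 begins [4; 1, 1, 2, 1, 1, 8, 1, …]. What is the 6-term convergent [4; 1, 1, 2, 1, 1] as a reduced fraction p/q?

Compute successive convergents:
a_0 = 4: 4/1
a_1 = 1: 5/1
a_2 = 1: 9/2
a_3 = 2: 23/5
a_4 = 1: 32/7
a_5 = 1: 55/12

55/12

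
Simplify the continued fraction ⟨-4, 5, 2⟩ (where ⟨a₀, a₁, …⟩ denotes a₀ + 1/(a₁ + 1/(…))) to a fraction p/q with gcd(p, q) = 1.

-42/11

Work from the innermost term outward:
Start with 2.
5 + 1/(2/1) = 5 + 1/2 = 11/2
-4 + 1/(11/2) = -4 + 2/11 = -42/11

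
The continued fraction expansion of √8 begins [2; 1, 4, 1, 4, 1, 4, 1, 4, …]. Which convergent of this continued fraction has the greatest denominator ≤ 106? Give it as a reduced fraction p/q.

99/35

List convergents until the denominator exceeds the bound:
a_0 = 2: 2/1  (≤ bound)
a_1 = 1: 3/1  (≤ bound)
a_2 = 4: 14/5  (≤ bound)
a_3 = 1: 17/6  (≤ bound)
a_4 = 4: 82/29  (≤ bound)
a_5 = 1: 99/35  (≤ bound)
a_6 = 4: 478/169  (> 106, stop)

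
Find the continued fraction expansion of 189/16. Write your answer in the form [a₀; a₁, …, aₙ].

[11; 1, 4, 3]

Repeatedly divide and take the remainder:
189 ÷ 16 → quotient 11, remainder 13
16 ÷ 13 → quotient 1, remainder 3
13 ÷ 3 → quotient 4, remainder 1
3 ÷ 1 → quotient 3, remainder 0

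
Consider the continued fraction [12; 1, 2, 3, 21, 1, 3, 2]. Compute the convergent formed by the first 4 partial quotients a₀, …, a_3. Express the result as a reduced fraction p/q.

a_0 = 12: 12/1
a_1 = 1: 13/1
a_2 = 2: 38/3
a_3 = 3: 127/10

127/10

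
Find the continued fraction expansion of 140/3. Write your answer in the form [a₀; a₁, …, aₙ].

⌊140/3⌋ = 46, remainder 2
⌊3/2⌋ = 1, remainder 1
⌊2/1⌋ = 2, remainder 0

[46; 1, 2]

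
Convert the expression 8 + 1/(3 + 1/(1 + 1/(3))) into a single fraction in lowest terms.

124/15

Start with 3.
1 + 1/(3/1) = 1 + 1/3 = 4/3
3 + 1/(4/3) = 3 + 3/4 = 15/4
8 + 1/(15/4) = 8 + 4/15 = 124/15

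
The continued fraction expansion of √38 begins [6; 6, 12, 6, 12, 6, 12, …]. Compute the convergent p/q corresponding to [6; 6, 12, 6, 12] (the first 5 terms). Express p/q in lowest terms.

Start with 12.
6 + 1/(12/1) = 6 + 1/12 = 73/12
12 + 1/(73/12) = 12 + 12/73 = 888/73
6 + 1/(888/73) = 6 + 73/888 = 5401/888
6 + 1/(5401/888) = 6 + 888/5401 = 33294/5401

33294/5401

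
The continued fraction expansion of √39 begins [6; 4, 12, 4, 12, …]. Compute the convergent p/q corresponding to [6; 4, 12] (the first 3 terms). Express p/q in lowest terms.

Starting at the tail and folding back:
Start with 12.
4 + 1/(12/1) = 4 + 1/12 = 49/12
6 + 1/(49/12) = 6 + 12/49 = 306/49

306/49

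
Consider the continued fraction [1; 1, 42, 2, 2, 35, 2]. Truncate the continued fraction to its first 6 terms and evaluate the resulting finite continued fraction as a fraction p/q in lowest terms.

15187/7682

a_0 = 1: 1/1
a_1 = 1: 2/1
a_2 = 42: 85/43
a_3 = 2: 172/87
a_4 = 2: 429/217
a_5 = 35: 15187/7682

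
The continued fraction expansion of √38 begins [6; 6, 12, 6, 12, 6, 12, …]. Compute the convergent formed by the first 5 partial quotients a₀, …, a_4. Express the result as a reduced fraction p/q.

a_0 = 6: 6/1
a_1 = 6: 37/6
a_2 = 12: 450/73
a_3 = 6: 2737/444
a_4 = 12: 33294/5401

33294/5401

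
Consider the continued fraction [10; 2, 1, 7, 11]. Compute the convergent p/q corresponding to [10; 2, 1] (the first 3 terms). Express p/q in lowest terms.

Start with 1.
2 + 1/(1/1) = 2 + 1/1 = 3/1
10 + 1/(3/1) = 10 + 1/3 = 31/3

31/3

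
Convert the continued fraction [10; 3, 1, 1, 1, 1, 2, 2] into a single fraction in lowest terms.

1151/112

Use the convergent recurrence hₖ = aₖ·hₖ₋₁ + hₖ₋₂ (and likewise for the denominators kₖ):
a_0 = 10: 10/1
a_1 = 3: 31/3
a_2 = 1: 41/4
a_3 = 1: 72/7
a_4 = 1: 113/11
a_5 = 1: 185/18
a_6 = 2: 483/47
a_7 = 2: 1151/112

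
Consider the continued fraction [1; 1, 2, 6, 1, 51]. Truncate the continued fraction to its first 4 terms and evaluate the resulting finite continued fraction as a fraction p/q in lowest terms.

a_0 = 1: 1/1
a_1 = 1: 2/1
a_2 = 2: 5/3
a_3 = 6: 32/19

32/19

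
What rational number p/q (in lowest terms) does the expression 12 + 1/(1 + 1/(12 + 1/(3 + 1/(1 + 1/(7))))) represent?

5312/411

Build up convergents one term at a time:
a_0 = 12: 12/1
a_1 = 1: 13/1
a_2 = 12: 168/13
a_3 = 3: 517/40
a_4 = 1: 685/53
a_5 = 7: 5312/411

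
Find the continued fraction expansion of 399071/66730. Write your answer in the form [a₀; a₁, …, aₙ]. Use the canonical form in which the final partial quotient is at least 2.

399071 = 5·66730 + 65421, so a_0 = 5
66730 = 1·65421 + 1309, so a_1 = 1
65421 = 49·1309 + 1280, so a_2 = 49
1309 = 1·1280 + 29, so a_3 = 1
1280 = 44·29 + 4, so a_4 = 44
29 = 7·4 + 1, so a_5 = 7
4 = 4·1 + 0, so a_6 = 4

[5; 1, 49, 1, 44, 7, 4]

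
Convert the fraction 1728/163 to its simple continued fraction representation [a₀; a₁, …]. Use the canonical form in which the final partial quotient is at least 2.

[10; 1, 1, 1, 1, 32]

⌊1728/163⌋ = 10, remainder 98
⌊163/98⌋ = 1, remainder 65
⌊98/65⌋ = 1, remainder 33
⌊65/33⌋ = 1, remainder 32
⌊33/32⌋ = 1, remainder 1
⌊32/1⌋ = 32, remainder 0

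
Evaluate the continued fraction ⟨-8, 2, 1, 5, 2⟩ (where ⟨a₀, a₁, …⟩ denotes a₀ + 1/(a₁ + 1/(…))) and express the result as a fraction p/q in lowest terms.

a_0 = -8: -8/1
a_1 = 2: -15/2
a_2 = 1: -23/3
a_3 = 5: -130/17
a_4 = 2: -283/37

-283/37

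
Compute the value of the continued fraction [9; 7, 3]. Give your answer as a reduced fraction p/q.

a_0 = 9: 9/1
a_1 = 7: 64/7
a_2 = 3: 201/22

201/22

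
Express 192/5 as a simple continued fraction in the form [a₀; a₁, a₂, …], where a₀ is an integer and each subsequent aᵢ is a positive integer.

192 = 38·5 + 2, so a_0 = 38
5 = 2·2 + 1, so a_1 = 2
2 = 2·1 + 0, so a_2 = 2

[38; 2, 2]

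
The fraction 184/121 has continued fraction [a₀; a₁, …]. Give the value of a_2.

1

184 ÷ 121 → quotient 1, remainder 63
121 ÷ 63 → quotient 1, remainder 58
63 ÷ 58 → quotient 1, remainder 5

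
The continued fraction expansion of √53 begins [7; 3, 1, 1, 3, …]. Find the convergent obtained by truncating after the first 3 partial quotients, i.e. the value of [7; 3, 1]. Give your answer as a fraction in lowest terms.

29/4

Start with 1.
3 + 1/(1/1) = 3 + 1/1 = 4/1
7 + 1/(4/1) = 7 + 1/4 = 29/4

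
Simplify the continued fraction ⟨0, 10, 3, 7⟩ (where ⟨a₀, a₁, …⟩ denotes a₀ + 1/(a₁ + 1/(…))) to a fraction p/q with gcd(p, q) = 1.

Starting at the tail and folding back:
Start with 7.
3 + 1/(7/1) = 3 + 1/7 = 22/7
10 + 1/(22/7) = 10 + 7/22 = 227/22
0 + 1/(227/22) = 0 + 22/227 = 22/227

22/227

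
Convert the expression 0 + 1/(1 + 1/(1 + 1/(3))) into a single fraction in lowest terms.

a_0 = 0: 0/1
a_1 = 1: 1/1
a_2 = 1: 1/2
a_3 = 3: 4/7

4/7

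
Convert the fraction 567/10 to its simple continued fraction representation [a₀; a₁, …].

[56; 1, 2, 3]

567 ÷ 10 → quotient 56, remainder 7
10 ÷ 7 → quotient 1, remainder 3
7 ÷ 3 → quotient 2, remainder 1
3 ÷ 1 → quotient 3, remainder 0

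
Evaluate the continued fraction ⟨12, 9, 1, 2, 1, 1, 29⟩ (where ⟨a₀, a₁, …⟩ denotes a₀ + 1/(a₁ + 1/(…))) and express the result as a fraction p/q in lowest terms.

24339/2011

Start with 29.
1 + 1/(29/1) = 1 + 1/29 = 30/29
1 + 1/(30/29) = 1 + 29/30 = 59/30
2 + 1/(59/30) = 2 + 30/59 = 148/59
1 + 1/(148/59) = 1 + 59/148 = 207/148
9 + 1/(207/148) = 9 + 148/207 = 2011/207
12 + 1/(2011/207) = 12 + 207/2011 = 24339/2011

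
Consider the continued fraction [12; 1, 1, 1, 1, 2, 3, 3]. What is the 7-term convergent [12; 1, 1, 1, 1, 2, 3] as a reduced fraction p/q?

555/44

Start with 3.
2 + 1/(3/1) = 2 + 1/3 = 7/3
1 + 1/(7/3) = 1 + 3/7 = 10/7
1 + 1/(10/7) = 1 + 7/10 = 17/10
1 + 1/(17/10) = 1 + 10/17 = 27/17
1 + 1/(27/17) = 1 + 17/27 = 44/27
12 + 1/(44/27) = 12 + 27/44 = 555/44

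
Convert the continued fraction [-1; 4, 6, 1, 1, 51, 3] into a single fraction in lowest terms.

Collapse the nested fraction from the inside out:
Start with 3.
51 + 1/(3/1) = 51 + 1/3 = 154/3
1 + 1/(154/3) = 1 + 3/154 = 157/154
1 + 1/(157/154) = 1 + 154/157 = 311/157
6 + 1/(311/157) = 6 + 157/311 = 2023/311
4 + 1/(2023/311) = 4 + 311/2023 = 8403/2023
-1 + 1/(8403/2023) = -1 + 2023/8403 = -6380/8403

-6380/8403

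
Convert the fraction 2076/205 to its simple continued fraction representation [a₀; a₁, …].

Apply division with remainder until the remainder is 0:
⌊2076/205⌋ = 10, remainder 26
⌊205/26⌋ = 7, remainder 23
⌊26/23⌋ = 1, remainder 3
⌊23/3⌋ = 7, remainder 2
⌊3/2⌋ = 1, remainder 1
⌊2/1⌋ = 2, remainder 0

[10; 7, 1, 7, 1, 2]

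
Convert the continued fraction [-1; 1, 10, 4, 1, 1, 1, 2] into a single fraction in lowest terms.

a_0 = -1: -1/1
a_1 = 1: 0/1
a_2 = 10: -1/11
a_3 = 4: -4/45
a_4 = 1: -5/56
a_5 = 1: -9/101
a_6 = 1: -14/157
a_7 = 2: -37/415

-37/415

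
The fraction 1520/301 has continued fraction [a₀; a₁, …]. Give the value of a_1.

1520 = 5·301 + 15, so a_0 = 5
301 = 20·15 + 1, so a_1 = 20

20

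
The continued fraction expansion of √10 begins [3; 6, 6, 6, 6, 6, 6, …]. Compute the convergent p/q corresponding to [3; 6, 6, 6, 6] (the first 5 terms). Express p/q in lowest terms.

4443/1405

Start with 6.
6 + 1/(6/1) = 6 + 1/6 = 37/6
6 + 1/(37/6) = 6 + 6/37 = 228/37
6 + 1/(228/37) = 6 + 37/228 = 1405/228
3 + 1/(1405/228) = 3 + 228/1405 = 4443/1405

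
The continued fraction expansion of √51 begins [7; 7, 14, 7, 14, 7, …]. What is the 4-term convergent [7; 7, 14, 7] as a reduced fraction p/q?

4999/700

a_0 = 7: 7/1
a_1 = 7: 50/7
a_2 = 14: 707/99
a_3 = 7: 4999/700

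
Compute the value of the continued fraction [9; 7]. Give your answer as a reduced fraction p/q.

a_0 = 9: 9/1
a_1 = 7: 64/7

64/7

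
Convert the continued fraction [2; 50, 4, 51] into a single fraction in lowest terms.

Collapse the nested fraction from the inside out:
Start with 51.
4 + 1/(51/1) = 4 + 1/51 = 205/51
50 + 1/(205/51) = 50 + 51/205 = 10301/205
2 + 1/(10301/205) = 2 + 205/10301 = 20807/10301

20807/10301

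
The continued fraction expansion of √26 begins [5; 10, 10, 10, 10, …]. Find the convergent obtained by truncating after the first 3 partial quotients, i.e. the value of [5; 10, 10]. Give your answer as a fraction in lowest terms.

515/101

a_0 = 5: 5/1
a_1 = 10: 51/10
a_2 = 10: 515/101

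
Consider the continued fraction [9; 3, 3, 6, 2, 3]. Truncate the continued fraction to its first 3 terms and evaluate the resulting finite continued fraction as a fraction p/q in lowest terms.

Start with 3.
3 + 1/(3/1) = 3 + 1/3 = 10/3
9 + 1/(10/3) = 9 + 3/10 = 93/10

93/10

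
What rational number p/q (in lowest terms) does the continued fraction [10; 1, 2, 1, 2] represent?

118/11

Start with 2.
1 + 1/(2/1) = 1 + 1/2 = 3/2
2 + 1/(3/2) = 2 + 2/3 = 8/3
1 + 1/(8/3) = 1 + 3/8 = 11/8
10 + 1/(11/8) = 10 + 8/11 = 118/11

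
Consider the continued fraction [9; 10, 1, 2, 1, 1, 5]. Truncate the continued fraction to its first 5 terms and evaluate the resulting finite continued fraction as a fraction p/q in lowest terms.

391/43

Start with 1.
2 + 1/(1/1) = 2 + 1/1 = 3/1
1 + 1/(3/1) = 1 + 1/3 = 4/3
10 + 1/(4/3) = 10 + 3/4 = 43/4
9 + 1/(43/4) = 9 + 4/43 = 391/43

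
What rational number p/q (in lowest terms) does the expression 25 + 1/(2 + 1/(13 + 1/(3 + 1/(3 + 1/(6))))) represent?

44313/1739

Work from the innermost term outward:
Start with 6.
3 + 1/(6/1) = 3 + 1/6 = 19/6
3 + 1/(19/6) = 3 + 6/19 = 63/19
13 + 1/(63/19) = 13 + 19/63 = 838/63
2 + 1/(838/63) = 2 + 63/838 = 1739/838
25 + 1/(1739/838) = 25 + 838/1739 = 44313/1739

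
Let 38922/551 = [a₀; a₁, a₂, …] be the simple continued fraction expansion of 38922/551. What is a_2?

1

Run the Euclidean algorithm, recording each quotient:
38922 ÷ 551 → quotient 70, remainder 352
551 ÷ 352 → quotient 1, remainder 199
352 ÷ 199 → quotient 1, remainder 153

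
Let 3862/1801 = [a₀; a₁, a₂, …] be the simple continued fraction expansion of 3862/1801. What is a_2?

1

Apply division with remainder until the remainder is 0:
3862 = 2·1801 + 260, so a_0 = 2
1801 = 6·260 + 241, so a_1 = 6
260 = 1·241 + 19, so a_2 = 1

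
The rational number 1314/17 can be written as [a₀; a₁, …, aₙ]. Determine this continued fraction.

1314 = 77·17 + 5, so a_0 = 77
17 = 3·5 + 2, so a_1 = 3
5 = 2·2 + 1, so a_2 = 2
2 = 2·1 + 0, so a_3 = 2

[77; 3, 2, 2]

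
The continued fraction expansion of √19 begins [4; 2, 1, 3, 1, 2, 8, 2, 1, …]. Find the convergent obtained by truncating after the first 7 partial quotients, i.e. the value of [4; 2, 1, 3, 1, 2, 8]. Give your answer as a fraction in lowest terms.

Compute successive convergents:
a_0 = 4: 4/1
a_1 = 2: 9/2
a_2 = 1: 13/3
a_3 = 3: 48/11
a_4 = 1: 61/14
a_5 = 2: 170/39
a_6 = 8: 1421/326

1421/326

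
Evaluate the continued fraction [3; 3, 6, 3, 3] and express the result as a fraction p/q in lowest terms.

660/199

a_0 = 3: 3/1
a_1 = 3: 10/3
a_2 = 6: 63/19
a_3 = 3: 199/60
a_4 = 3: 660/199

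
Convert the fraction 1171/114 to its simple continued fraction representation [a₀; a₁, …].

Apply division with remainder until the remainder is 0:
⌊1171/114⌋ = 10, remainder 31
⌊114/31⌋ = 3, remainder 21
⌊31/21⌋ = 1, remainder 10
⌊21/10⌋ = 2, remainder 1
⌊10/1⌋ = 10, remainder 0

[10; 3, 1, 2, 10]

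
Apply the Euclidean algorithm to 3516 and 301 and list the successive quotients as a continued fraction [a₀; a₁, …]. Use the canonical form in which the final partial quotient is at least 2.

3516 ÷ 301 → quotient 11, remainder 205
301 ÷ 205 → quotient 1, remainder 96
205 ÷ 96 → quotient 2, remainder 13
96 ÷ 13 → quotient 7, remainder 5
13 ÷ 5 → quotient 2, remainder 3
5 ÷ 3 → quotient 1, remainder 2
3 ÷ 2 → quotient 1, remainder 1
2 ÷ 1 → quotient 2, remainder 0

[11; 1, 2, 7, 2, 1, 1, 2]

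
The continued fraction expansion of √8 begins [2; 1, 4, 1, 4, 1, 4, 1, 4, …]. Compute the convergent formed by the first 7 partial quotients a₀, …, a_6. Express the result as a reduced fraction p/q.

478/169

Build up convergents one term at a time:
a_0 = 2: 2/1
a_1 = 1: 3/1
a_2 = 4: 14/5
a_3 = 1: 17/6
a_4 = 4: 82/29
a_5 = 1: 99/35
a_6 = 4: 478/169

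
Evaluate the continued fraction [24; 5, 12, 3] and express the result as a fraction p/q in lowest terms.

Build up convergents one term at a time:
a_0 = 24: 24/1
a_1 = 5: 121/5
a_2 = 12: 1476/61
a_3 = 3: 4549/188

4549/188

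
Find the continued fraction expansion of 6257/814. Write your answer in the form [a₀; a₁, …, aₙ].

[7; 1, 2, 5, 4, 1, 9]

6257 ÷ 814 → quotient 7, remainder 559
814 ÷ 559 → quotient 1, remainder 255
559 ÷ 255 → quotient 2, remainder 49
255 ÷ 49 → quotient 5, remainder 10
49 ÷ 10 → quotient 4, remainder 9
10 ÷ 9 → quotient 1, remainder 1
9 ÷ 1 → quotient 9, remainder 0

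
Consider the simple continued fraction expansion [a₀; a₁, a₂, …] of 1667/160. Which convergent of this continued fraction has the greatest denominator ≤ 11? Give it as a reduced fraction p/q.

a_0 = 10: 10/1  (≤ bound)
a_1 = 2: 21/2  (≤ bound)
a_2 = 2: 52/5  (≤ bound)
a_3 = 1: 73/7  (≤ bound)
a_4 = 1: 125/12  (> 11, stop)

73/7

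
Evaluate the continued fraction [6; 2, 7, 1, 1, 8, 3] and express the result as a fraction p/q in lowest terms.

Start with 3.
8 + 1/(3/1) = 8 + 1/3 = 25/3
1 + 1/(25/3) = 1 + 3/25 = 28/25
1 + 1/(28/25) = 1 + 25/28 = 53/28
7 + 1/(53/28) = 7 + 28/53 = 399/53
2 + 1/(399/53) = 2 + 53/399 = 851/399
6 + 1/(851/399) = 6 + 399/851 = 5505/851

5505/851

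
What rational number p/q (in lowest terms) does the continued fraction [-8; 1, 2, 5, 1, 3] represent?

-534/73

Work from the innermost term outward:
Start with 3.
1 + 1/(3/1) = 1 + 1/3 = 4/3
5 + 1/(4/3) = 5 + 3/4 = 23/4
2 + 1/(23/4) = 2 + 4/23 = 50/23
1 + 1/(50/23) = 1 + 23/50 = 73/50
-8 + 1/(73/50) = -8 + 50/73 = -534/73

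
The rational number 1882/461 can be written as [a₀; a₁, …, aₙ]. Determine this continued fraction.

Repeatedly divide and take the remainder:
1882 = 4·461 + 38, so a_0 = 4
461 = 12·38 + 5, so a_1 = 12
38 = 7·5 + 3, so a_2 = 7
5 = 1·3 + 2, so a_3 = 1
3 = 1·2 + 1, so a_4 = 1
2 = 2·1 + 0, so a_5 = 2

[4; 12, 7, 1, 1, 2]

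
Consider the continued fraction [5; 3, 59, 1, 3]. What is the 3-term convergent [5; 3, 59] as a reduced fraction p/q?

Collapse the nested fraction from the inside out:
Start with 59.
3 + 1/(59/1) = 3 + 1/59 = 178/59
5 + 1/(178/59) = 5 + 59/178 = 949/178

949/178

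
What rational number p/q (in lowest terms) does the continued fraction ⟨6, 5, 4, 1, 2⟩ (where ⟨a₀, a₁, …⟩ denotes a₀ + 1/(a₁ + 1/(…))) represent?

452/73

Start with 2.
1 + 1/(2/1) = 1 + 1/2 = 3/2
4 + 1/(3/2) = 4 + 2/3 = 14/3
5 + 1/(14/3) = 5 + 3/14 = 73/14
6 + 1/(73/14) = 6 + 14/73 = 452/73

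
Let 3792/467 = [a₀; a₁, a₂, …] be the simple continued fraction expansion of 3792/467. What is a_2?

2

3792 = 8·467 + 56, so a_0 = 8
467 = 8·56 + 19, so a_1 = 8
56 = 2·19 + 18, so a_2 = 2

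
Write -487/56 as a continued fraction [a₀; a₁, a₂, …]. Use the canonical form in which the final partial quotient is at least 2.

[-9; 3, 3, 2, 2]

Repeatedly divide and take the remainder:
-487 = -9·56 + 17, so a_0 = -9
56 = 3·17 + 5, so a_1 = 3
17 = 3·5 + 2, so a_2 = 3
5 = 2·2 + 1, so a_3 = 2
2 = 2·1 + 0, so a_4 = 2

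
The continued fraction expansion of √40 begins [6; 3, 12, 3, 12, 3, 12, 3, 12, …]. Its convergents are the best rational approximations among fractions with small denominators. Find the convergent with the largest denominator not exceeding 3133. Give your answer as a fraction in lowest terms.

List convergents until the denominator exceeds the bound:
a_0 = 6: 6/1  (≤ bound)
a_1 = 3: 19/3  (≤ bound)
a_2 = 12: 234/37  (≤ bound)
a_3 = 3: 721/114  (≤ bound)
a_4 = 12: 8886/1405  (≤ bound)
a_5 = 3: 27379/4329  (> 3133, stop)

8886/1405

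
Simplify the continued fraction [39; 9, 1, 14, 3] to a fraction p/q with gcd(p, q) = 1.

17869/457

a_0 = 39: 39/1
a_1 = 9: 352/9
a_2 = 1: 391/10
a_3 = 14: 5826/149
a_4 = 3: 17869/457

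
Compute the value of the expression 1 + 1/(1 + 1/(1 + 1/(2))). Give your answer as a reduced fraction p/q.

8/5

Start with 2.
1 + 1/(2/1) = 1 + 1/2 = 3/2
1 + 1/(3/2) = 1 + 2/3 = 5/3
1 + 1/(5/3) = 1 + 3/5 = 8/5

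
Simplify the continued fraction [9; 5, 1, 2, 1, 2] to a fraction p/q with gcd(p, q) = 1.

Start with 2.
1 + 1/(2/1) = 1 + 1/2 = 3/2
2 + 1/(3/2) = 2 + 2/3 = 8/3
1 + 1/(8/3) = 1 + 3/8 = 11/8
5 + 1/(11/8) = 5 + 8/11 = 63/11
9 + 1/(63/11) = 9 + 11/63 = 578/63

578/63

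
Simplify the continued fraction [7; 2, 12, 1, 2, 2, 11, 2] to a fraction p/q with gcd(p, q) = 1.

33014/4413

a_0 = 7: 7/1
a_1 = 2: 15/2
a_2 = 12: 187/25
a_3 = 1: 202/27
a_4 = 2: 591/79
a_5 = 2: 1384/185
a_6 = 11: 15815/2114
a_7 = 2: 33014/4413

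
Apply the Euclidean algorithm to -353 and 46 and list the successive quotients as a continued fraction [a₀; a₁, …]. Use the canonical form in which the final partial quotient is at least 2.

⌊-353/46⌋ = -8, remainder 15
⌊46/15⌋ = 3, remainder 1
⌊15/1⌋ = 15, remainder 0

[-8; 3, 15]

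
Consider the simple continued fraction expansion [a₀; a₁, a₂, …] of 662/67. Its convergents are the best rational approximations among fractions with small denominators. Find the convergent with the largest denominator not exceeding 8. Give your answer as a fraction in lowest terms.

a_0 = 9: 9/1  (≤ bound)
a_1 = 1: 10/1  (≤ bound)
a_2 = 7: 79/8  (≤ bound)
a_3 = 2: 168/17  (> 8, stop)

79/8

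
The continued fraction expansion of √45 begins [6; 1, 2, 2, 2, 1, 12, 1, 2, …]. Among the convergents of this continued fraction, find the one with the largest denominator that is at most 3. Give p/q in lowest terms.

a_0 = 6: 6/1  (≤ bound)
a_1 = 1: 7/1  (≤ bound)
a_2 = 2: 20/3  (≤ bound)
a_3 = 2: 47/7  (> 3, stop)

20/3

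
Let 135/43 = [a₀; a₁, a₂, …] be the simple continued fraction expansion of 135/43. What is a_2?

Apply division with remainder until the remainder is 0:
135 = 3·43 + 6, so a_0 = 3
43 = 7·6 + 1, so a_1 = 7
6 = 6·1 + 0, so a_2 = 6

6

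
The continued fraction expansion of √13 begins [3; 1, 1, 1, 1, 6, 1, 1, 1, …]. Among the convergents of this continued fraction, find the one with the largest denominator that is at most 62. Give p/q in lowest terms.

a_0 = 3: 3/1  (≤ bound)
a_1 = 1: 4/1  (≤ bound)
a_2 = 1: 7/2  (≤ bound)
a_3 = 1: 11/3  (≤ bound)
a_4 = 1: 18/5  (≤ bound)
a_5 = 6: 119/33  (≤ bound)
a_6 = 1: 137/38  (≤ bound)
a_7 = 1: 256/71  (> 62, stop)

137/38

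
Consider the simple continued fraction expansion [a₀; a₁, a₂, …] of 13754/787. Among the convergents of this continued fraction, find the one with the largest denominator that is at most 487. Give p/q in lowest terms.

List convergents until the denominator exceeds the bound:
a_0 = 17: 17/1  (≤ bound)
a_1 = 2: 35/2  (≤ bound)
a_2 = 10: 367/21  (≤ bound)
a_3 = 7: 2604/149  (≤ bound)
a_4 = 2: 5575/319  (≤ bound)
a_5 = 2: 13754/787  (> 487, stop)

5575/319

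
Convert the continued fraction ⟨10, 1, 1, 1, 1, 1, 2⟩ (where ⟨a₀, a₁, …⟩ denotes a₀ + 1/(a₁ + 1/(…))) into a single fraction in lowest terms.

Start with 2.
1 + 1/(2/1) = 1 + 1/2 = 3/2
1 + 1/(3/2) = 1 + 2/3 = 5/3
1 + 1/(5/3) = 1 + 3/5 = 8/5
1 + 1/(8/5) = 1 + 5/8 = 13/8
1 + 1/(13/8) = 1 + 8/13 = 21/13
10 + 1/(21/13) = 10 + 13/21 = 223/21

223/21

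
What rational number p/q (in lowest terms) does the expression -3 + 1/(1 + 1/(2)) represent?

Compute successive convergents:
a_0 = -3: -3/1
a_1 = 1: -2/1
a_2 = 2: -7/3

-7/3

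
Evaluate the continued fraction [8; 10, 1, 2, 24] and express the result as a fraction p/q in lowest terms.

a_0 = 8: 8/1
a_1 = 10: 81/10
a_2 = 1: 89/11
a_3 = 2: 259/32
a_4 = 24: 6305/779

6305/779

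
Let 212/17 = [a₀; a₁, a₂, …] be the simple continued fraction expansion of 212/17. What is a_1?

Apply division with remainder until the remainder is 0:
⌊212/17⌋ = 12, remainder 8
⌊17/8⌋ = 2, remainder 1

2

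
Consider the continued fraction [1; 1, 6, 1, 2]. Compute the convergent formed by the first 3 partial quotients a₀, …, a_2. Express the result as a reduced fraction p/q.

13/7

a_0 = 1: 1/1
a_1 = 1: 2/1
a_2 = 6: 13/7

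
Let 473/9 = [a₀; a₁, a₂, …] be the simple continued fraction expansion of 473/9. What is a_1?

Apply division with remainder until the remainder is 0:
473 ÷ 9 → quotient 52, remainder 5
9 ÷ 5 → quotient 1, remainder 4

1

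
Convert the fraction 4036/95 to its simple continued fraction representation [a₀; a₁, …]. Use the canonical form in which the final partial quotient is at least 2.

[42; 2, 15, 3]

4036 = 42·95 + 46, so a_0 = 42
95 = 2·46 + 3, so a_1 = 2
46 = 15·3 + 1, so a_2 = 15
3 = 3·1 + 0, so a_3 = 3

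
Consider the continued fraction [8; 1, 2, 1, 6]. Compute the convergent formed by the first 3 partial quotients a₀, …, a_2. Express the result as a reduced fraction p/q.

26/3

Use the convergent recurrence hₖ = aₖ·hₖ₋₁ + hₖ₋₂ (and likewise for the denominators kₖ):
a_0 = 8: 8/1
a_1 = 1: 9/1
a_2 = 2: 26/3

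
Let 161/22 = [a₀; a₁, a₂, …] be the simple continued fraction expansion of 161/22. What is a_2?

Apply division with remainder until the remainder is 0:
161 = 7·22 + 7, so a_0 = 7
22 = 3·7 + 1, so a_1 = 3
7 = 7·1 + 0, so a_2 = 7

7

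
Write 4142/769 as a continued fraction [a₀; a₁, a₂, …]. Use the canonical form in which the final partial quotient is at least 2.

4142 = 5·769 + 297, so a_0 = 5
769 = 2·297 + 175, so a_1 = 2
297 = 1·175 + 122, so a_2 = 1
175 = 1·122 + 53, so a_3 = 1
122 = 2·53 + 16, so a_4 = 2
53 = 3·16 + 5, so a_5 = 3
16 = 3·5 + 1, so a_6 = 3
5 = 5·1 + 0, so a_7 = 5

[5; 2, 1, 1, 2, 3, 3, 5]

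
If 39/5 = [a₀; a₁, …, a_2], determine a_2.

⌊39/5⌋ = 7, remainder 4
⌊5/4⌋ = 1, remainder 1
⌊4/1⌋ = 4, remainder 0

4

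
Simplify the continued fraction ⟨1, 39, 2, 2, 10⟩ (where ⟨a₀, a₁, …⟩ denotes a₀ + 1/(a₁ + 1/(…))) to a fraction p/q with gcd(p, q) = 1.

Collapse the nested fraction from the inside out:
Start with 10.
2 + 1/(10/1) = 2 + 1/10 = 21/10
2 + 1/(21/10) = 2 + 10/21 = 52/21
39 + 1/(52/21) = 39 + 21/52 = 2049/52
1 + 1/(2049/52) = 1 + 52/2049 = 2101/2049

2101/2049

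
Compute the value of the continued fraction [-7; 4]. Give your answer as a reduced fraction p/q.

Collapse the nested fraction from the inside out:
Start with 4.
-7 + 1/(4/1) = -7 + 1/4 = -27/4

-27/4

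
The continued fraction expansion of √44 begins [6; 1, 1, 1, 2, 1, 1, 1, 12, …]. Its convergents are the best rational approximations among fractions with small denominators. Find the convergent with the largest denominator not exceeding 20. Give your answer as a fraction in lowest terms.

List convergents until the denominator exceeds the bound:
a_0 = 6: 6/1  (≤ bound)
a_1 = 1: 7/1  (≤ bound)
a_2 = 1: 13/2  (≤ bound)
a_3 = 1: 20/3  (≤ bound)
a_4 = 2: 53/8  (≤ bound)
a_5 = 1: 73/11  (≤ bound)
a_6 = 1: 126/19  (≤ bound)
a_7 = 1: 199/30  (> 20, stop)

126/19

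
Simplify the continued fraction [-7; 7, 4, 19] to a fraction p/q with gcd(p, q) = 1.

-3829/558

a_0 = -7: -7/1
a_1 = 7: -48/7
a_2 = 4: -199/29
a_3 = 19: -3829/558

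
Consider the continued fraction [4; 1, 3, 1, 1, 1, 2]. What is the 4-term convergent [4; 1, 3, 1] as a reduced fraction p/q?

Compute successive convergents:
a_0 = 4: 4/1
a_1 = 1: 5/1
a_2 = 3: 19/4
a_3 = 1: 24/5

24/5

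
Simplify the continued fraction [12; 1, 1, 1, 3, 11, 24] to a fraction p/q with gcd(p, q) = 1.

Start with 24.
11 + 1/(24/1) = 11 + 1/24 = 265/24
3 + 1/(265/24) = 3 + 24/265 = 819/265
1 + 1/(819/265) = 1 + 265/819 = 1084/819
1 + 1/(1084/819) = 1 + 819/1084 = 1903/1084
1 + 1/(1903/1084) = 1 + 1084/1903 = 2987/1903
12 + 1/(2987/1903) = 12 + 1903/2987 = 37747/2987

37747/2987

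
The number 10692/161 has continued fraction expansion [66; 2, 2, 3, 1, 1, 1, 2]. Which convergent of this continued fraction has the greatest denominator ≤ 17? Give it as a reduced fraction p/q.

List convergents until the denominator exceeds the bound:
a_0 = 66: 66/1  (≤ bound)
a_1 = 2: 133/2  (≤ bound)
a_2 = 2: 332/5  (≤ bound)
a_3 = 3: 1129/17  (≤ bound)
a_4 = 1: 1461/22  (> 17, stop)

1129/17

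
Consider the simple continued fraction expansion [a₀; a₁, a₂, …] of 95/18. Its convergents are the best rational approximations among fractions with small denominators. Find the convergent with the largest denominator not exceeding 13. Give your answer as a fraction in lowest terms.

37/7

a_0 = 5: 5/1  (≤ bound)
a_1 = 3: 16/3  (≤ bound)
a_2 = 1: 21/4  (≤ bound)
a_3 = 1: 37/7  (≤ bound)
a_4 = 2: 95/18  (> 13, stop)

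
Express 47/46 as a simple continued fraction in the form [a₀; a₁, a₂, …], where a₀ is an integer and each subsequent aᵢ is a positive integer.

⌊47/46⌋ = 1, remainder 1
⌊46/1⌋ = 46, remainder 0

[1; 46]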